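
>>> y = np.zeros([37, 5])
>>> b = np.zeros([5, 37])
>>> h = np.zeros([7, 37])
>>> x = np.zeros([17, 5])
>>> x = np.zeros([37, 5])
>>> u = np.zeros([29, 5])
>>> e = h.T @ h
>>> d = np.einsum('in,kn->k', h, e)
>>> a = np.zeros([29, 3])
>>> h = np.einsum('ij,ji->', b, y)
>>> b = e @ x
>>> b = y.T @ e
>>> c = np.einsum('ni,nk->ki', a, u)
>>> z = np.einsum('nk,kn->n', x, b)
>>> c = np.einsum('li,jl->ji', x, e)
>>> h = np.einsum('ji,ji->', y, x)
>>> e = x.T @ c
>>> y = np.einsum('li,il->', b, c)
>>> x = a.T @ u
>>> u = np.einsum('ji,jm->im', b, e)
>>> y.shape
()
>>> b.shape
(5, 37)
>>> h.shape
()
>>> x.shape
(3, 5)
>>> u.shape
(37, 5)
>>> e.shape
(5, 5)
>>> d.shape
(37,)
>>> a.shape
(29, 3)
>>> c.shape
(37, 5)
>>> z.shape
(37,)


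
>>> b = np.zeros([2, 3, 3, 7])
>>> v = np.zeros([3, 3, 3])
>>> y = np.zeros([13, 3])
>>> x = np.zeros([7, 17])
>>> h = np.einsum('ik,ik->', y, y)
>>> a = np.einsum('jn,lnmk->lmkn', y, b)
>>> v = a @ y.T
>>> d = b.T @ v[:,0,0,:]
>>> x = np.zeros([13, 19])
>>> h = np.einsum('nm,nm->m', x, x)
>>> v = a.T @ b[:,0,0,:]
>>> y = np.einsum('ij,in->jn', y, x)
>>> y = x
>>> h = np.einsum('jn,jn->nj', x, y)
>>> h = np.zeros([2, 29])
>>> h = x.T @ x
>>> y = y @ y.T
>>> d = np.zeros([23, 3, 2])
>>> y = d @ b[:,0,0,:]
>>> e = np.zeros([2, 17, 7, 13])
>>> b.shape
(2, 3, 3, 7)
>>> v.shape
(3, 7, 3, 7)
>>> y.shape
(23, 3, 7)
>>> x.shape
(13, 19)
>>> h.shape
(19, 19)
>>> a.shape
(2, 3, 7, 3)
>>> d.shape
(23, 3, 2)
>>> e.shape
(2, 17, 7, 13)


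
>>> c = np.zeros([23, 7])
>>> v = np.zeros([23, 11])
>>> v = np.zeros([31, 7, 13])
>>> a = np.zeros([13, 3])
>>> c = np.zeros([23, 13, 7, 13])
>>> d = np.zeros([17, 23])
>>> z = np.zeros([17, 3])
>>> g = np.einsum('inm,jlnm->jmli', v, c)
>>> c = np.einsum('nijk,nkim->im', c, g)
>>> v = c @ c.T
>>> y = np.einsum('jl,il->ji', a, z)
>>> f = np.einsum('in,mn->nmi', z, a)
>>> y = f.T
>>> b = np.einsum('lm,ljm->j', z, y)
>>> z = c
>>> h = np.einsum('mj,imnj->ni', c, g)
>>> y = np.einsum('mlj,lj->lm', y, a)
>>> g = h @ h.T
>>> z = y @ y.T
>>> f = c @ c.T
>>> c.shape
(13, 31)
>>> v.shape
(13, 13)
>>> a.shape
(13, 3)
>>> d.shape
(17, 23)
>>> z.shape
(13, 13)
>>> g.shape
(13, 13)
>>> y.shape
(13, 17)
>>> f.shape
(13, 13)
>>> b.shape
(13,)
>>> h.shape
(13, 23)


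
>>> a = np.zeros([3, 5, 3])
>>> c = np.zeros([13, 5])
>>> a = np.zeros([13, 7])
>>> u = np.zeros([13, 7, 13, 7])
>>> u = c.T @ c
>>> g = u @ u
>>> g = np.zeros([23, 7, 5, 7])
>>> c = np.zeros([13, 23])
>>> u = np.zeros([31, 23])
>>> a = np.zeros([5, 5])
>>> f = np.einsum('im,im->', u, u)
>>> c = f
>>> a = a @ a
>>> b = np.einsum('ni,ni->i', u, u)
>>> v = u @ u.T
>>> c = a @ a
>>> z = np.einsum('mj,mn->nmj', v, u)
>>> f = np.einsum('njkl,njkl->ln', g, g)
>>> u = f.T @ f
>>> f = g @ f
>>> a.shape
(5, 5)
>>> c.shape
(5, 5)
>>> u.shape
(23, 23)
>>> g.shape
(23, 7, 5, 7)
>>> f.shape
(23, 7, 5, 23)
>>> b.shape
(23,)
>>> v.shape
(31, 31)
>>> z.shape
(23, 31, 31)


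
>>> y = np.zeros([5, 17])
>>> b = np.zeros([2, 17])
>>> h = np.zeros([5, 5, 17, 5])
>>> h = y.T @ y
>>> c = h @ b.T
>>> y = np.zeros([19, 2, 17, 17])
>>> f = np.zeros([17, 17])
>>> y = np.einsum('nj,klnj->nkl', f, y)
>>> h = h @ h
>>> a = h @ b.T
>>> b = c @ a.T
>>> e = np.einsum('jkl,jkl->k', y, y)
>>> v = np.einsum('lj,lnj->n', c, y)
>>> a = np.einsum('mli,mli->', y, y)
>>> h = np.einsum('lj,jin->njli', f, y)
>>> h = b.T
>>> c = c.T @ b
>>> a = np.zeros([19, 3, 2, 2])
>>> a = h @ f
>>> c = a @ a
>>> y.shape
(17, 19, 2)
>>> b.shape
(17, 17)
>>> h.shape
(17, 17)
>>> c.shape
(17, 17)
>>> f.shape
(17, 17)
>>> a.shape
(17, 17)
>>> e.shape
(19,)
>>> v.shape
(19,)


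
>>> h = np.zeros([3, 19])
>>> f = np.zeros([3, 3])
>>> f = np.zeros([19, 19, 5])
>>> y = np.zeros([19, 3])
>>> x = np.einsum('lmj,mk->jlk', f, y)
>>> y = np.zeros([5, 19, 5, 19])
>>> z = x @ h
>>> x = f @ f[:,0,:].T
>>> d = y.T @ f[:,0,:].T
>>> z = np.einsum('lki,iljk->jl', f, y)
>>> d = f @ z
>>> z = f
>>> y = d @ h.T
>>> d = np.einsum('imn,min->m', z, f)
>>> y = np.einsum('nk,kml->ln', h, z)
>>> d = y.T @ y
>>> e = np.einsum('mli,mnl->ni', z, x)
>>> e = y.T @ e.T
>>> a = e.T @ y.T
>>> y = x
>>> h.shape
(3, 19)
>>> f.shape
(19, 19, 5)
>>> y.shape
(19, 19, 19)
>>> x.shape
(19, 19, 19)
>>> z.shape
(19, 19, 5)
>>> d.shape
(3, 3)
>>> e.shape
(3, 19)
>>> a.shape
(19, 5)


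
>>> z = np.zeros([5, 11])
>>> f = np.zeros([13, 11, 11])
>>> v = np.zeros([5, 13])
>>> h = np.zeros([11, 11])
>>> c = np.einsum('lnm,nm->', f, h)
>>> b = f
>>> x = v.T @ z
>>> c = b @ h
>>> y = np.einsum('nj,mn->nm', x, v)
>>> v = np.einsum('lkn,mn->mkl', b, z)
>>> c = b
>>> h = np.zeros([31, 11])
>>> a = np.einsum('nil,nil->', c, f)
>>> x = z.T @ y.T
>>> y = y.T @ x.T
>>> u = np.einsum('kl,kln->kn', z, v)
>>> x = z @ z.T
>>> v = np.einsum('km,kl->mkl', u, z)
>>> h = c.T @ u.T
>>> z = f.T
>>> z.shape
(11, 11, 13)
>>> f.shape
(13, 11, 11)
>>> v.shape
(13, 5, 11)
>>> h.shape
(11, 11, 5)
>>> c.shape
(13, 11, 11)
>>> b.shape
(13, 11, 11)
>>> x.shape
(5, 5)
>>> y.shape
(5, 11)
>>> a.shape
()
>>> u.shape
(5, 13)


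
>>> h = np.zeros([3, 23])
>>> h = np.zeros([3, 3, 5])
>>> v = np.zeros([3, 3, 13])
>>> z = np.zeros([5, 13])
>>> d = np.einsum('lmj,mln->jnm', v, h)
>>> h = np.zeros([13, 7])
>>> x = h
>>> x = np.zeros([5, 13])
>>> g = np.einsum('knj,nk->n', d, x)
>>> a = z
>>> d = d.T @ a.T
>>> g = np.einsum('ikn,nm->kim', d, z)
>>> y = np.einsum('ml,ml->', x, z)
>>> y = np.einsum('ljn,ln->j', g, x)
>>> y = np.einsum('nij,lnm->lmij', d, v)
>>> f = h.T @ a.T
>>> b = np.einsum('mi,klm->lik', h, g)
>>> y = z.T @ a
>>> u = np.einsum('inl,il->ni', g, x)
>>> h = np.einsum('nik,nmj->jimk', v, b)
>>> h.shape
(5, 3, 7, 13)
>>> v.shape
(3, 3, 13)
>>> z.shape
(5, 13)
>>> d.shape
(3, 5, 5)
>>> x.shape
(5, 13)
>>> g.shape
(5, 3, 13)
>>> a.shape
(5, 13)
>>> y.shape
(13, 13)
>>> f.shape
(7, 5)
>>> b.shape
(3, 7, 5)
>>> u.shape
(3, 5)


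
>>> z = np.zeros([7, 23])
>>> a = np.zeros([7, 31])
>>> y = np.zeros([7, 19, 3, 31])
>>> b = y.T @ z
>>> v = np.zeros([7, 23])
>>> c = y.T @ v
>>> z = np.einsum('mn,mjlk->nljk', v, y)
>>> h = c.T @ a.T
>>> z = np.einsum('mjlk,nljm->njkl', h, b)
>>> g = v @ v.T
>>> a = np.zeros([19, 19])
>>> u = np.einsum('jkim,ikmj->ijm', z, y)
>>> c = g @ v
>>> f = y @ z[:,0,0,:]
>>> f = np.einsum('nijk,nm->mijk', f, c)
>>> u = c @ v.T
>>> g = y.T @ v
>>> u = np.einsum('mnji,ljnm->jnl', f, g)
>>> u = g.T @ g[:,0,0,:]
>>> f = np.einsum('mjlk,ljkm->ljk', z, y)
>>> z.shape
(31, 19, 7, 3)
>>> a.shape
(19, 19)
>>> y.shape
(7, 19, 3, 31)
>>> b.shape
(31, 3, 19, 23)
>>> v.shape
(7, 23)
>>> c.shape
(7, 23)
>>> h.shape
(23, 19, 3, 7)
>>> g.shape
(31, 3, 19, 23)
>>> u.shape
(23, 19, 3, 23)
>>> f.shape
(7, 19, 3)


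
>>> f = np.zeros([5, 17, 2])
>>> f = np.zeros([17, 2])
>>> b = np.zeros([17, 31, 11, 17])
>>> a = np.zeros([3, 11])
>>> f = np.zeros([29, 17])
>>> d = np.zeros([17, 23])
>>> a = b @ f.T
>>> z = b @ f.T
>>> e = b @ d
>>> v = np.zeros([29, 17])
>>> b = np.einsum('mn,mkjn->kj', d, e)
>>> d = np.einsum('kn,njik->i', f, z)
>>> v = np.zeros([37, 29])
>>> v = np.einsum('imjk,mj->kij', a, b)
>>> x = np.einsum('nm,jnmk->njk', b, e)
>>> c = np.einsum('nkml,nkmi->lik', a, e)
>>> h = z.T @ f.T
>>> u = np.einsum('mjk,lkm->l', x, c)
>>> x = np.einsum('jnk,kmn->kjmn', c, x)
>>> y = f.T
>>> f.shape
(29, 17)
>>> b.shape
(31, 11)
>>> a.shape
(17, 31, 11, 29)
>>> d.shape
(11,)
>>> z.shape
(17, 31, 11, 29)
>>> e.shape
(17, 31, 11, 23)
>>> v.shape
(29, 17, 11)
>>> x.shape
(31, 29, 17, 23)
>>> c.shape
(29, 23, 31)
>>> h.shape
(29, 11, 31, 29)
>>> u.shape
(29,)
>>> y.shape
(17, 29)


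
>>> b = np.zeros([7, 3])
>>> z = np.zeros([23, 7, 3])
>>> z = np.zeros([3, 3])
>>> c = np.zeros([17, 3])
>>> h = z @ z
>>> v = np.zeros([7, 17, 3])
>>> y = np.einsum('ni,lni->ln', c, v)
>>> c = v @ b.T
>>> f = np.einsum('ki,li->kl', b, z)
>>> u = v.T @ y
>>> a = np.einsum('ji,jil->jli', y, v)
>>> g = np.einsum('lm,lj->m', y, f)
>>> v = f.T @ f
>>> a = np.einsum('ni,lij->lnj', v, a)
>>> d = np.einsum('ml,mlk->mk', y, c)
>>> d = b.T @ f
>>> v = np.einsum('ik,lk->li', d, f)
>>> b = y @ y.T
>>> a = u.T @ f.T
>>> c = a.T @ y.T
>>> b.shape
(7, 7)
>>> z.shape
(3, 3)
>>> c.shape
(7, 17, 7)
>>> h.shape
(3, 3)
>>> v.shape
(7, 3)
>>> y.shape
(7, 17)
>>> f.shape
(7, 3)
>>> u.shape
(3, 17, 17)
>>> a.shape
(17, 17, 7)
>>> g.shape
(17,)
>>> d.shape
(3, 3)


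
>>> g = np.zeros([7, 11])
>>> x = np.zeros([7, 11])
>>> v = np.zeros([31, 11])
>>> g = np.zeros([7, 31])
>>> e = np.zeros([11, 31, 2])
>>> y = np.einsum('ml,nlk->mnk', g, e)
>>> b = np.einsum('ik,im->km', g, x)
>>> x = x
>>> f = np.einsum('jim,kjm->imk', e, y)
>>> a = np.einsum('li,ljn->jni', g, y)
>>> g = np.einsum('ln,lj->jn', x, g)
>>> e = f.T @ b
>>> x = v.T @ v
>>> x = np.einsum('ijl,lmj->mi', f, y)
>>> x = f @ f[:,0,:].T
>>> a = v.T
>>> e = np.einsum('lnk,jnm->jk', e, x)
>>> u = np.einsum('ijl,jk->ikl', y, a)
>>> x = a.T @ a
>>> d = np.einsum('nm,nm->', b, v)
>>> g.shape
(31, 11)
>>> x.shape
(31, 31)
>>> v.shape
(31, 11)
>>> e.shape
(31, 11)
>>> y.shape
(7, 11, 2)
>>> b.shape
(31, 11)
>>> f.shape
(31, 2, 7)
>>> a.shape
(11, 31)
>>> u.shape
(7, 31, 2)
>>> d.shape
()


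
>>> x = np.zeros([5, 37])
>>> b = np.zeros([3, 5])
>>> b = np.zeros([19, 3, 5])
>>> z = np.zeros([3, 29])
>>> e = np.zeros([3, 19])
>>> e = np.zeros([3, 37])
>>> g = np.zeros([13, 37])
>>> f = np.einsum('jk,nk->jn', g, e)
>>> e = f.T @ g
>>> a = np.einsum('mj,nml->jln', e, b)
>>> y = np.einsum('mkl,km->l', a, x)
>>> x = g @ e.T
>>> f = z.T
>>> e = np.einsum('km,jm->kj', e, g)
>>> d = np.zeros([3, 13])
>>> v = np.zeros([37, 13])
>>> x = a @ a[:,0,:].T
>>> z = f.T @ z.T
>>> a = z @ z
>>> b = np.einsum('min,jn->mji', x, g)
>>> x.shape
(37, 5, 37)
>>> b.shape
(37, 13, 5)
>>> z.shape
(3, 3)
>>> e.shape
(3, 13)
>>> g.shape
(13, 37)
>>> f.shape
(29, 3)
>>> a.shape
(3, 3)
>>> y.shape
(19,)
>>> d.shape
(3, 13)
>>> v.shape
(37, 13)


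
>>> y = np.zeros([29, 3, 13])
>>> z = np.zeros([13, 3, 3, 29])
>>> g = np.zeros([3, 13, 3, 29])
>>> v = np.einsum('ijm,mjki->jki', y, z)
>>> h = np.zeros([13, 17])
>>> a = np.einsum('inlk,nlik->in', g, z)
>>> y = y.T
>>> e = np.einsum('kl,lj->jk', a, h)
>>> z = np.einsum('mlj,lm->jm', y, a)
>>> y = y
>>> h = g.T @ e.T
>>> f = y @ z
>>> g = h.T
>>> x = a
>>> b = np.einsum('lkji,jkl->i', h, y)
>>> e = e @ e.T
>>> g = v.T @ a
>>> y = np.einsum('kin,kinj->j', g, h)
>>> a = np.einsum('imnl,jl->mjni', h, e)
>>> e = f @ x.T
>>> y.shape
(17,)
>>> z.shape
(29, 13)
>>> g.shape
(29, 3, 13)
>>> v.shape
(3, 3, 29)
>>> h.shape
(29, 3, 13, 17)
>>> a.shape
(3, 17, 13, 29)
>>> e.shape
(13, 3, 3)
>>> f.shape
(13, 3, 13)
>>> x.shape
(3, 13)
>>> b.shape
(17,)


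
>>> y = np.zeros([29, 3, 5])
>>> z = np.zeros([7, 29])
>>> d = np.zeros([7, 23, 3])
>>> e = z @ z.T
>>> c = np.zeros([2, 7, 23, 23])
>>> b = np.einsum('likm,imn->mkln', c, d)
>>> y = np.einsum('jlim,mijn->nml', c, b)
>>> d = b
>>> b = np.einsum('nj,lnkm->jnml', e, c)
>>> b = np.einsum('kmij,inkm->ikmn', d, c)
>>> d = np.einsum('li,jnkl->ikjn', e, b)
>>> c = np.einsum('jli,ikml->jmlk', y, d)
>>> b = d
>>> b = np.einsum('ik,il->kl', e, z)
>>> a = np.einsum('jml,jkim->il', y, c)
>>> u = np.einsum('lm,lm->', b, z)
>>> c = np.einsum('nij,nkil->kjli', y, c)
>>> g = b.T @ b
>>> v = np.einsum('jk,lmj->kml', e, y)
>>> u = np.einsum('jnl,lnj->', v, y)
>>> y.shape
(3, 23, 7)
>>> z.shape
(7, 29)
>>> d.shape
(7, 23, 2, 23)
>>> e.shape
(7, 7)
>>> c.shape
(2, 7, 23, 23)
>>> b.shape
(7, 29)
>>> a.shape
(23, 7)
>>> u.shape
()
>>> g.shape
(29, 29)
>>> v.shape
(7, 23, 3)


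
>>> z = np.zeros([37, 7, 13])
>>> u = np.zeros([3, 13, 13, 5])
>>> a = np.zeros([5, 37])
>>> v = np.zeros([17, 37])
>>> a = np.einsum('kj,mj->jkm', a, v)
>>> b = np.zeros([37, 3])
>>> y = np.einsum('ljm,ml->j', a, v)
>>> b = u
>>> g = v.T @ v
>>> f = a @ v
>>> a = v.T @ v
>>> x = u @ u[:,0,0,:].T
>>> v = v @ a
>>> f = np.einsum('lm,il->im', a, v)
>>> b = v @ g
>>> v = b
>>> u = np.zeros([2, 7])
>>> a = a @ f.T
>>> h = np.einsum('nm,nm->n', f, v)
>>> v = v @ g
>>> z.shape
(37, 7, 13)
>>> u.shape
(2, 7)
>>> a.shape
(37, 17)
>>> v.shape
(17, 37)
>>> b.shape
(17, 37)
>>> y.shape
(5,)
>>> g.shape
(37, 37)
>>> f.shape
(17, 37)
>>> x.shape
(3, 13, 13, 3)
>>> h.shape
(17,)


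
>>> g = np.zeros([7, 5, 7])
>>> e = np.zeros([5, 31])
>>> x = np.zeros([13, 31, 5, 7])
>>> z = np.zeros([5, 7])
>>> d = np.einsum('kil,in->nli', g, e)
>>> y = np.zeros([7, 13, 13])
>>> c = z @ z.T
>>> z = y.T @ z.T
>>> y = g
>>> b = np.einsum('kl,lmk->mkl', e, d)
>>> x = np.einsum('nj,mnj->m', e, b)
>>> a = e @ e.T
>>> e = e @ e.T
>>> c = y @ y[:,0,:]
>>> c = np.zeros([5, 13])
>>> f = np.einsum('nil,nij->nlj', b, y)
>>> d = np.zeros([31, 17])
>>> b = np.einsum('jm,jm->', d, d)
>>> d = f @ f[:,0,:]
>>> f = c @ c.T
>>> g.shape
(7, 5, 7)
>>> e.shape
(5, 5)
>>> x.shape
(7,)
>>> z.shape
(13, 13, 5)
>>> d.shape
(7, 31, 7)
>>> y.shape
(7, 5, 7)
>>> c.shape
(5, 13)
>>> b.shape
()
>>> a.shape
(5, 5)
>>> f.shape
(5, 5)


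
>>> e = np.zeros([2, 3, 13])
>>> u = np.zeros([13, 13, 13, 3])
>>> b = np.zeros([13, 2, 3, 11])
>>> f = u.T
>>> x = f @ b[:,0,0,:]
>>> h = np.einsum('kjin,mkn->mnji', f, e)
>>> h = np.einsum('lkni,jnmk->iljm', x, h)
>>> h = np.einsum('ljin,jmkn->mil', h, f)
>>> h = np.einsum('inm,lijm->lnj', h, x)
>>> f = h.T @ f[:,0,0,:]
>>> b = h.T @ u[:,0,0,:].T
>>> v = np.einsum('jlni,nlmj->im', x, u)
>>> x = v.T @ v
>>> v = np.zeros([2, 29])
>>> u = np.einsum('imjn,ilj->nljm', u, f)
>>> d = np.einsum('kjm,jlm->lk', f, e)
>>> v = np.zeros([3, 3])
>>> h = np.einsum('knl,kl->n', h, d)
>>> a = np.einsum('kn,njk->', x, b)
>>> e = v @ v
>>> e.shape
(3, 3)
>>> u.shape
(3, 2, 13, 13)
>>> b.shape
(13, 2, 13)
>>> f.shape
(13, 2, 13)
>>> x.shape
(13, 13)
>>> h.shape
(2,)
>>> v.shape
(3, 3)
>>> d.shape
(3, 13)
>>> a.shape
()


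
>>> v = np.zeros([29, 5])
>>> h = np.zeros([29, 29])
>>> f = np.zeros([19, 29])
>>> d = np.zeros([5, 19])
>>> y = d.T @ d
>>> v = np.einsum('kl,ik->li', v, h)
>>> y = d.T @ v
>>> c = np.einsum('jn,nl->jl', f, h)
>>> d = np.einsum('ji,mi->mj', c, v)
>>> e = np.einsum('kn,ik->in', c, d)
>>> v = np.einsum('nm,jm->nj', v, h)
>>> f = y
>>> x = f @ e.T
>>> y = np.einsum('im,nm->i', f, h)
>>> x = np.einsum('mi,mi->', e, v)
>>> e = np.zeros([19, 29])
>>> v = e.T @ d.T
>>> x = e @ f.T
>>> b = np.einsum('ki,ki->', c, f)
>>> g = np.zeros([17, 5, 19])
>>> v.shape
(29, 5)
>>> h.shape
(29, 29)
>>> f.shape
(19, 29)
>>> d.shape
(5, 19)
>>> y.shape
(19,)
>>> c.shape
(19, 29)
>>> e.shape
(19, 29)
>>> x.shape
(19, 19)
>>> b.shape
()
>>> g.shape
(17, 5, 19)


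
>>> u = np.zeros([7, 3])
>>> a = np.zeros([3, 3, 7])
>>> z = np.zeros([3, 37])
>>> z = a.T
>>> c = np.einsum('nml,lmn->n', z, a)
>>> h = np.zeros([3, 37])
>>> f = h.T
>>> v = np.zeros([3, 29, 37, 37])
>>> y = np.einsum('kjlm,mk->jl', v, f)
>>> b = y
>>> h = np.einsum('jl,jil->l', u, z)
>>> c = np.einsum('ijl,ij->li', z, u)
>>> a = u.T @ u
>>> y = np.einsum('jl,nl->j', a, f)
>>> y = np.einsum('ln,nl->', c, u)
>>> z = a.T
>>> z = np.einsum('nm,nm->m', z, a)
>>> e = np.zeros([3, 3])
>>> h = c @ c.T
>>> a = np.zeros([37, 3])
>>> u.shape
(7, 3)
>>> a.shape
(37, 3)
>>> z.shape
(3,)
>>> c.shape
(3, 7)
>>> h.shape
(3, 3)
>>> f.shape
(37, 3)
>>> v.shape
(3, 29, 37, 37)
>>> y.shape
()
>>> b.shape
(29, 37)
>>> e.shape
(3, 3)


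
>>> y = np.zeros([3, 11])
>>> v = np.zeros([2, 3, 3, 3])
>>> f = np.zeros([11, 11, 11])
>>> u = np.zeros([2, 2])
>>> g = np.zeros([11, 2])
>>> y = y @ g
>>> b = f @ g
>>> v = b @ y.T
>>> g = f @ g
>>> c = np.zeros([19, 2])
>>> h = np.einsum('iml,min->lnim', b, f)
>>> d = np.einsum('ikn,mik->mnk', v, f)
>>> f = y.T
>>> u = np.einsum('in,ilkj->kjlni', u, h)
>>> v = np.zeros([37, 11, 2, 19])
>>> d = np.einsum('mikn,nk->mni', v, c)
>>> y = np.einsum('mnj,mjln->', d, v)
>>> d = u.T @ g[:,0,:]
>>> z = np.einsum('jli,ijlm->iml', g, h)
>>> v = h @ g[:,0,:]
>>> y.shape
()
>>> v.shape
(2, 11, 11, 2)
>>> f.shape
(2, 3)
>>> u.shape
(11, 11, 11, 2, 2)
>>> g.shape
(11, 11, 2)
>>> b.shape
(11, 11, 2)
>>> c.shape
(19, 2)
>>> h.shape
(2, 11, 11, 11)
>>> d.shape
(2, 2, 11, 11, 2)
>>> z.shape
(2, 11, 11)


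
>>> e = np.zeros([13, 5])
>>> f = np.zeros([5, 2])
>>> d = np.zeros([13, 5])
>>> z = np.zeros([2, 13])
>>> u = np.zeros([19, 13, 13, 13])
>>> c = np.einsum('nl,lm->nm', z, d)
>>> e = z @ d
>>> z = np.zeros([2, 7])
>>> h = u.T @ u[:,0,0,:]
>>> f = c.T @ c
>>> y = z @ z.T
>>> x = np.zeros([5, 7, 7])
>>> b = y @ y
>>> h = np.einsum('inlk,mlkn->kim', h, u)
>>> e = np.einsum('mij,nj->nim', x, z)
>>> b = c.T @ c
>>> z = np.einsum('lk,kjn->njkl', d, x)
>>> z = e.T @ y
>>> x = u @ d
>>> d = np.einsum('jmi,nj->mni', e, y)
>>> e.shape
(2, 7, 5)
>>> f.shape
(5, 5)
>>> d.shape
(7, 2, 5)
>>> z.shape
(5, 7, 2)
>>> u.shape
(19, 13, 13, 13)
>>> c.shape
(2, 5)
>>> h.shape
(13, 13, 19)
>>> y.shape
(2, 2)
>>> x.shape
(19, 13, 13, 5)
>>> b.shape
(5, 5)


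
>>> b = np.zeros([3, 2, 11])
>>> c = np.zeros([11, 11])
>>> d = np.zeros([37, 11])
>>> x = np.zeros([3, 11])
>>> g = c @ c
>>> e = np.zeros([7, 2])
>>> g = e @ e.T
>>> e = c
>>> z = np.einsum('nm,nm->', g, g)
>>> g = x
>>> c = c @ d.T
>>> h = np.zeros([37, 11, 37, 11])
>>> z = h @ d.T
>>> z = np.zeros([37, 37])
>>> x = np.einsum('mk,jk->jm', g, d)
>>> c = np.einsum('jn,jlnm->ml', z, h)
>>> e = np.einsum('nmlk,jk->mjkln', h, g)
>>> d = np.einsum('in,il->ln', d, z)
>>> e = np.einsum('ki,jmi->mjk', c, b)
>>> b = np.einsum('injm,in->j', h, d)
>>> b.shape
(37,)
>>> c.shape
(11, 11)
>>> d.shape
(37, 11)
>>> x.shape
(37, 3)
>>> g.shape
(3, 11)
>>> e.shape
(2, 3, 11)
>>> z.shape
(37, 37)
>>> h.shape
(37, 11, 37, 11)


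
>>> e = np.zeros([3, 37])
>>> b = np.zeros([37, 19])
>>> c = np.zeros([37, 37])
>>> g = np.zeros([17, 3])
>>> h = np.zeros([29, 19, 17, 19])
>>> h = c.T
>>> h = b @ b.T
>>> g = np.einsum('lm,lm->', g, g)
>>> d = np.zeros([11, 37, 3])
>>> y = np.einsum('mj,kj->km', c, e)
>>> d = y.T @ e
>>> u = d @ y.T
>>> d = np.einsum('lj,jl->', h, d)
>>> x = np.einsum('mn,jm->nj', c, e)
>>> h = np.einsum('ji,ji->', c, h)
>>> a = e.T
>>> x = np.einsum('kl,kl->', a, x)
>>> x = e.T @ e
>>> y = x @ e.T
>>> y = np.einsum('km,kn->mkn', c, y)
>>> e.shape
(3, 37)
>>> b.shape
(37, 19)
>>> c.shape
(37, 37)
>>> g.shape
()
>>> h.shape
()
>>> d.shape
()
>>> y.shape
(37, 37, 3)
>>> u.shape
(37, 3)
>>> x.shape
(37, 37)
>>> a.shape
(37, 3)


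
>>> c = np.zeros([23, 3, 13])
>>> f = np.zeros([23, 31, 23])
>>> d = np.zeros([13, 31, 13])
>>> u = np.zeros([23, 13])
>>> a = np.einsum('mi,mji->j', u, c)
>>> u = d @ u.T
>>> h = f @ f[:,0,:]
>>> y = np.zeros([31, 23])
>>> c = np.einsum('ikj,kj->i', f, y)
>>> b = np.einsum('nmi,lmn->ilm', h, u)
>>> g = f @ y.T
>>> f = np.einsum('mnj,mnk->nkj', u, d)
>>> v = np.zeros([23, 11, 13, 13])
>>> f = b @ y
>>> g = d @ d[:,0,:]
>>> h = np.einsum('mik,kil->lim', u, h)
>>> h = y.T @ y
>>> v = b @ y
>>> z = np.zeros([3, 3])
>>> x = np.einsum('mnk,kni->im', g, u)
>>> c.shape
(23,)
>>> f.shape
(23, 13, 23)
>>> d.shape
(13, 31, 13)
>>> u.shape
(13, 31, 23)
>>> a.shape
(3,)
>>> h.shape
(23, 23)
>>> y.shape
(31, 23)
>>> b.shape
(23, 13, 31)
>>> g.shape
(13, 31, 13)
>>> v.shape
(23, 13, 23)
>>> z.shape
(3, 3)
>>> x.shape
(23, 13)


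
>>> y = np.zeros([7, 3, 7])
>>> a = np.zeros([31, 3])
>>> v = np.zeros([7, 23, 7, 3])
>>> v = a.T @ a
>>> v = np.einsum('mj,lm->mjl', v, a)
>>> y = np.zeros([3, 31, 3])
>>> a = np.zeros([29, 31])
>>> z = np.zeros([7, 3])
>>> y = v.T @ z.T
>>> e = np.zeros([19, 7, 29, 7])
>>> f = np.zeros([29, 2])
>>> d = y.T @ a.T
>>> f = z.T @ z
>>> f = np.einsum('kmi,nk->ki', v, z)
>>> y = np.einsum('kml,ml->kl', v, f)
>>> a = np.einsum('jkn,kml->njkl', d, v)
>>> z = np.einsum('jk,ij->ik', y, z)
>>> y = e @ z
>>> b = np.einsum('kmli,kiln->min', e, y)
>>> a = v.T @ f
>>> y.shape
(19, 7, 29, 31)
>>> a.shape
(31, 3, 31)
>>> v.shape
(3, 3, 31)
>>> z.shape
(7, 31)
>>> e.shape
(19, 7, 29, 7)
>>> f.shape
(3, 31)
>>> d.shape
(7, 3, 29)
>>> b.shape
(7, 7, 31)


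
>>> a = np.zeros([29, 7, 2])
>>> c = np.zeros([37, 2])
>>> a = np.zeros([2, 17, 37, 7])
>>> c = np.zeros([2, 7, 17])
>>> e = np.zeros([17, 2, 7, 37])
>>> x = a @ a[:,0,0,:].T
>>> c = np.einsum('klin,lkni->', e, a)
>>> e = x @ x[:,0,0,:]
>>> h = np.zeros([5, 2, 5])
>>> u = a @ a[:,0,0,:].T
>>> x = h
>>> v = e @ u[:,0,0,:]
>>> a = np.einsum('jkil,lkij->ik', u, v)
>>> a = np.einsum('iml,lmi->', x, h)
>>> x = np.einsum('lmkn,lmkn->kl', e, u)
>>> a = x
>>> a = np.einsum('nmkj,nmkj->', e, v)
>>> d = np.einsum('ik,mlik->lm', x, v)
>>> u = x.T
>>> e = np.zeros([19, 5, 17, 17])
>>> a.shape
()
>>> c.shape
()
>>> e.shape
(19, 5, 17, 17)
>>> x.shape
(37, 2)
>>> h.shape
(5, 2, 5)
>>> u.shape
(2, 37)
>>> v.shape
(2, 17, 37, 2)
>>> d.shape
(17, 2)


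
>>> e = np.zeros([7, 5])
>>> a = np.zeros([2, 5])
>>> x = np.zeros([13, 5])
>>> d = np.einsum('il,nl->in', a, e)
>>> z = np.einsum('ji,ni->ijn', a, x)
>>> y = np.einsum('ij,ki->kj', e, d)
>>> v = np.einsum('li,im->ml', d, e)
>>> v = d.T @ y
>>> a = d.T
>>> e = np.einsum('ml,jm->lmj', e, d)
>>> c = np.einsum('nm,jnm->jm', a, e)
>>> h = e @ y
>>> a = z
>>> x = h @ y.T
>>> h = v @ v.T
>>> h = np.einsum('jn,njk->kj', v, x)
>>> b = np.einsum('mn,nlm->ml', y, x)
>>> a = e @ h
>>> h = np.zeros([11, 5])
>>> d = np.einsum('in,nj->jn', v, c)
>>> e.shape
(5, 7, 2)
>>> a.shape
(5, 7, 7)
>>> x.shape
(5, 7, 2)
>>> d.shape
(2, 5)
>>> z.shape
(5, 2, 13)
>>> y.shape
(2, 5)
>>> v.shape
(7, 5)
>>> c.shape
(5, 2)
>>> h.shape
(11, 5)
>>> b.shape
(2, 7)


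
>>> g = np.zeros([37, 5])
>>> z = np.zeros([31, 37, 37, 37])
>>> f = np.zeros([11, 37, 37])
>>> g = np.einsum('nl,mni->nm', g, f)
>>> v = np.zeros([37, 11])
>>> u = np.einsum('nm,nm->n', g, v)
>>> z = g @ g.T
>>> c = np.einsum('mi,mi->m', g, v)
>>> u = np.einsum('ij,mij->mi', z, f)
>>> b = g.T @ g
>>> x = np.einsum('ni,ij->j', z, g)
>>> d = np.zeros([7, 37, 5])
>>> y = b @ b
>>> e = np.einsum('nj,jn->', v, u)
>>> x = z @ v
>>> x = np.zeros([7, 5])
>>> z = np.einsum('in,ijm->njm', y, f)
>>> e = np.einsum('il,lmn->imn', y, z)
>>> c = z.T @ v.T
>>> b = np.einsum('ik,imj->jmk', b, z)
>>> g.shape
(37, 11)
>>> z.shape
(11, 37, 37)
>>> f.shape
(11, 37, 37)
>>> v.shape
(37, 11)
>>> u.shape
(11, 37)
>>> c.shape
(37, 37, 37)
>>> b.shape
(37, 37, 11)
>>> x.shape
(7, 5)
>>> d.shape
(7, 37, 5)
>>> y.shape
(11, 11)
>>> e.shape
(11, 37, 37)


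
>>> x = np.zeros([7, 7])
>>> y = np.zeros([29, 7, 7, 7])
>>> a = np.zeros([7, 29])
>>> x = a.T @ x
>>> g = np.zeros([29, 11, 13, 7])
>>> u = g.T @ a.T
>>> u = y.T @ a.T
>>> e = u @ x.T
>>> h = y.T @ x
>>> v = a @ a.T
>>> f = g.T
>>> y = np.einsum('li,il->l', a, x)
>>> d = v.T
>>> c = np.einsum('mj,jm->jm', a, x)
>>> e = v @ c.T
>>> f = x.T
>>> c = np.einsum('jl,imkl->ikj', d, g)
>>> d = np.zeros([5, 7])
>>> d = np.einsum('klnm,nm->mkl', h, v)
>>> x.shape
(29, 7)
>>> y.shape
(7,)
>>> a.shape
(7, 29)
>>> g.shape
(29, 11, 13, 7)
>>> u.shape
(7, 7, 7, 7)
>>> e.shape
(7, 29)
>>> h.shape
(7, 7, 7, 7)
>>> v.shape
(7, 7)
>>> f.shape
(7, 29)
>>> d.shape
(7, 7, 7)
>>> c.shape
(29, 13, 7)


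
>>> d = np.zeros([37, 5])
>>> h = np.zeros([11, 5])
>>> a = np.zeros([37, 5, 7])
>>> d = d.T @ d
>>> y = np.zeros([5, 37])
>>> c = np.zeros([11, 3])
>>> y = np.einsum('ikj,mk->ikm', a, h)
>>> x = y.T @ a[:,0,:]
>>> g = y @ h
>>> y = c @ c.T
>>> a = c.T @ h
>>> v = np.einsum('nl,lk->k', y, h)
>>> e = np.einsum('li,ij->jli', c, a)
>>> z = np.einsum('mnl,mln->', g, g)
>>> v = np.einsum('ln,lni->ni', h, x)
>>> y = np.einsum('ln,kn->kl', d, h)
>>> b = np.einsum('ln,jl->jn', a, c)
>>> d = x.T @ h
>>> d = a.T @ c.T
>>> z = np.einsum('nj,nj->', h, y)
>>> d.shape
(5, 11)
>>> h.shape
(11, 5)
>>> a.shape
(3, 5)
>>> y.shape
(11, 5)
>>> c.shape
(11, 3)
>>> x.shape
(11, 5, 7)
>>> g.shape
(37, 5, 5)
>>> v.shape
(5, 7)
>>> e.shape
(5, 11, 3)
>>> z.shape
()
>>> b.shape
(11, 5)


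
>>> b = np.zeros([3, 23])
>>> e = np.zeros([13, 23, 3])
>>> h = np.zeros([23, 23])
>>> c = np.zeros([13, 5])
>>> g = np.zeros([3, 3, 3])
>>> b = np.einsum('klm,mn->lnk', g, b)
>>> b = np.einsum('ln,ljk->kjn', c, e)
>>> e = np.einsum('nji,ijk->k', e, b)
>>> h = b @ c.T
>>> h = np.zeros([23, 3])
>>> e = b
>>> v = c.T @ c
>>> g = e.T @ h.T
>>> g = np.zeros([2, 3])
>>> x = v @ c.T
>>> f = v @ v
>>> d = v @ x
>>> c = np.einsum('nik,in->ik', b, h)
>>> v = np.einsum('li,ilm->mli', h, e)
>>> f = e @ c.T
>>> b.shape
(3, 23, 5)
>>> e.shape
(3, 23, 5)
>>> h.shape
(23, 3)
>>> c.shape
(23, 5)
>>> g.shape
(2, 3)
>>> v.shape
(5, 23, 3)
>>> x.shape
(5, 13)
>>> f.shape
(3, 23, 23)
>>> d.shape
(5, 13)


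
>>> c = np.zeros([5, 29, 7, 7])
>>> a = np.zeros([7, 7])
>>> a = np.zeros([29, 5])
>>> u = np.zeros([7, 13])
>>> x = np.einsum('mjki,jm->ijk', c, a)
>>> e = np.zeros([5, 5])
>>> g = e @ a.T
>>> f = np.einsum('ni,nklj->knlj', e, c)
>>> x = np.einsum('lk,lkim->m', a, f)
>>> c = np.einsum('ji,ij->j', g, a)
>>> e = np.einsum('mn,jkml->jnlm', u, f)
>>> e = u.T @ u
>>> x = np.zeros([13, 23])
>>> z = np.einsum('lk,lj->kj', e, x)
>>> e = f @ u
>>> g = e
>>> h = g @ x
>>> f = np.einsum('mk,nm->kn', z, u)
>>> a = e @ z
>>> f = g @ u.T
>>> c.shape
(5,)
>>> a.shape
(29, 5, 7, 23)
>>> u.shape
(7, 13)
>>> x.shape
(13, 23)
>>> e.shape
(29, 5, 7, 13)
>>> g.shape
(29, 5, 7, 13)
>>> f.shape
(29, 5, 7, 7)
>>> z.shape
(13, 23)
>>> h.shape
(29, 5, 7, 23)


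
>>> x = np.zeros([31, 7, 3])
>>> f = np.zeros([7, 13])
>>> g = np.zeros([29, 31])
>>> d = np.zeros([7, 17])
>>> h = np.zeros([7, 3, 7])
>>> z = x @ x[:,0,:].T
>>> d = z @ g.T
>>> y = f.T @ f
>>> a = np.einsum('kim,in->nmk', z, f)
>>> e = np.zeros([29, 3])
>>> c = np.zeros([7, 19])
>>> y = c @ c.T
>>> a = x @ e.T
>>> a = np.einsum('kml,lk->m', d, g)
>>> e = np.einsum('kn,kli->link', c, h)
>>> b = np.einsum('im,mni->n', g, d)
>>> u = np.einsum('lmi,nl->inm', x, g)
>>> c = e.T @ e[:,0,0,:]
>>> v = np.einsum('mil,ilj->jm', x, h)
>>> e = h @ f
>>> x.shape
(31, 7, 3)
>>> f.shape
(7, 13)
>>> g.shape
(29, 31)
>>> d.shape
(31, 7, 29)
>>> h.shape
(7, 3, 7)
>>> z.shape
(31, 7, 31)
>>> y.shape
(7, 7)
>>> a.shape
(7,)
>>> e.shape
(7, 3, 13)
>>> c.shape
(7, 19, 7, 7)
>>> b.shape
(7,)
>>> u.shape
(3, 29, 7)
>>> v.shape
(7, 31)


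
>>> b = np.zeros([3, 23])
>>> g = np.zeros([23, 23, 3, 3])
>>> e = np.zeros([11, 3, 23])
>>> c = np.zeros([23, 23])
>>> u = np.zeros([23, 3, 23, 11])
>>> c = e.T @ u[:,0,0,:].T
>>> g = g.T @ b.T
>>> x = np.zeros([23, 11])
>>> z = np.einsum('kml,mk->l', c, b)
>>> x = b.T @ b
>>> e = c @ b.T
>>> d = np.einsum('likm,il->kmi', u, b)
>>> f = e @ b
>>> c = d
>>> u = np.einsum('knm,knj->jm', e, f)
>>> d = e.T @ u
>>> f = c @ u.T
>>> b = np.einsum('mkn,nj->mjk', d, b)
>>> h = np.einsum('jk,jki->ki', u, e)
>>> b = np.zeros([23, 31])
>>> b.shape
(23, 31)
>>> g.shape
(3, 3, 23, 3)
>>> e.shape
(23, 3, 3)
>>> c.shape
(23, 11, 3)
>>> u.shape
(23, 3)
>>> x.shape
(23, 23)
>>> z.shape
(23,)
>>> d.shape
(3, 3, 3)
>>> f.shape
(23, 11, 23)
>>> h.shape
(3, 3)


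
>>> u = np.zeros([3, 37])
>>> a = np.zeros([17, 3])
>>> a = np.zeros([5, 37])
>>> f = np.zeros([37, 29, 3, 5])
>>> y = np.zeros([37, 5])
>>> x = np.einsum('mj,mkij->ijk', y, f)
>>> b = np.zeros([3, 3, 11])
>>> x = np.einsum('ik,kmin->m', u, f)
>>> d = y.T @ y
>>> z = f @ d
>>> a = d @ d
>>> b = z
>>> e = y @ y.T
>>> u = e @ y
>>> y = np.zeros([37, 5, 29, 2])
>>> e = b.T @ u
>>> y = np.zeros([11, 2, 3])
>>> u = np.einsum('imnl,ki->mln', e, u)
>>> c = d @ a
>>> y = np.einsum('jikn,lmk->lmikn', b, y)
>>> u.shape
(3, 5, 29)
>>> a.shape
(5, 5)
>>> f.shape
(37, 29, 3, 5)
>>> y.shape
(11, 2, 29, 3, 5)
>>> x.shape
(29,)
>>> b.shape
(37, 29, 3, 5)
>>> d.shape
(5, 5)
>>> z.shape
(37, 29, 3, 5)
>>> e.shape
(5, 3, 29, 5)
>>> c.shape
(5, 5)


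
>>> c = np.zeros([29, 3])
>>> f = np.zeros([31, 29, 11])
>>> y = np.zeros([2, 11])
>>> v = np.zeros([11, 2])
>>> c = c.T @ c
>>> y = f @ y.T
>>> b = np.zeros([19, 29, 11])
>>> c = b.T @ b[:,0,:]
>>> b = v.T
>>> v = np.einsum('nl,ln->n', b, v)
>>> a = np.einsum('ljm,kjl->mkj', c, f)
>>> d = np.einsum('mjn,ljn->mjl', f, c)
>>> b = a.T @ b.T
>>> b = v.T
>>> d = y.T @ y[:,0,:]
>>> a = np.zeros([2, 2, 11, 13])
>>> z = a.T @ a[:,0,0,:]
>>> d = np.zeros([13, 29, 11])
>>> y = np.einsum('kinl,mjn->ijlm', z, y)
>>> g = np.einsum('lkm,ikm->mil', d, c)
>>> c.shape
(11, 29, 11)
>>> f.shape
(31, 29, 11)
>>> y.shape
(11, 29, 13, 31)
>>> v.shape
(2,)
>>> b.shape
(2,)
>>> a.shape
(2, 2, 11, 13)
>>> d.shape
(13, 29, 11)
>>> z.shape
(13, 11, 2, 13)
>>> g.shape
(11, 11, 13)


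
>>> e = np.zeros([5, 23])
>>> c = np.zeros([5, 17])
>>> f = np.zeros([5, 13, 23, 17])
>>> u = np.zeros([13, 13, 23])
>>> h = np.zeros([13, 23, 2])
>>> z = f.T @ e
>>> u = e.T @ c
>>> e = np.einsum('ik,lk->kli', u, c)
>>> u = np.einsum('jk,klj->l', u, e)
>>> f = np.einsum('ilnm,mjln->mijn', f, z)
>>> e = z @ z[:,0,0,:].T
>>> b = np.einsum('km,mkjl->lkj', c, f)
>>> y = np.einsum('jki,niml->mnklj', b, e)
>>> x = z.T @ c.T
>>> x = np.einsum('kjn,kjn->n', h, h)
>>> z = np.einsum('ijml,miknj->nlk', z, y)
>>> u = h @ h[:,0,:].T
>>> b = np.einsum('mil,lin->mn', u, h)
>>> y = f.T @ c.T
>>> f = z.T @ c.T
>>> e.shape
(17, 23, 13, 17)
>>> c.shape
(5, 17)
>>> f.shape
(5, 23, 5)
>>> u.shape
(13, 23, 13)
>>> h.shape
(13, 23, 2)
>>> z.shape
(17, 23, 5)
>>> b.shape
(13, 2)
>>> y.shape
(23, 23, 5, 5)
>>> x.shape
(2,)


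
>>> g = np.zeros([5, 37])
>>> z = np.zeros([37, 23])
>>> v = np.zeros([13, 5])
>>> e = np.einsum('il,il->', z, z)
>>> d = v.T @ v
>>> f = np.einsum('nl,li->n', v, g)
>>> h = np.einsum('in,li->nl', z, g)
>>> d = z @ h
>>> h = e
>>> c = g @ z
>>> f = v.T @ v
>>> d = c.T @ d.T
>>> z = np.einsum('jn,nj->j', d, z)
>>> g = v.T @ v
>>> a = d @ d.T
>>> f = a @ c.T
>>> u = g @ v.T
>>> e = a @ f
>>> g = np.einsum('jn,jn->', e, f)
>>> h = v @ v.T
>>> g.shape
()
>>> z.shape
(23,)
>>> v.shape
(13, 5)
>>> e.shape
(23, 5)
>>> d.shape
(23, 37)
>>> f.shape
(23, 5)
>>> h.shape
(13, 13)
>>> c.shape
(5, 23)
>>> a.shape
(23, 23)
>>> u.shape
(5, 13)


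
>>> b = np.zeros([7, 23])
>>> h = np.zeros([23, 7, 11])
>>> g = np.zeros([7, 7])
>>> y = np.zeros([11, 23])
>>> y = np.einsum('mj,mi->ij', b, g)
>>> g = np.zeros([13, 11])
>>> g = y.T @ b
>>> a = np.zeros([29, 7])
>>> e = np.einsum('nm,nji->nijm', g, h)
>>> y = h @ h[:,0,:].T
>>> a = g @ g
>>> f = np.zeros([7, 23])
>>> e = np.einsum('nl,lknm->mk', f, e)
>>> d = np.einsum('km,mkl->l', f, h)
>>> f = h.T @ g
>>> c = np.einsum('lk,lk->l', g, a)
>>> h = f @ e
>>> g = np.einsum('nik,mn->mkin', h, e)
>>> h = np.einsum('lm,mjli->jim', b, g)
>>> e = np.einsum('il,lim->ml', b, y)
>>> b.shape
(7, 23)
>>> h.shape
(11, 11, 23)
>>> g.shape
(23, 11, 7, 11)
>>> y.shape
(23, 7, 23)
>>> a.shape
(23, 23)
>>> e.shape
(23, 23)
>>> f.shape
(11, 7, 23)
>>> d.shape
(11,)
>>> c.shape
(23,)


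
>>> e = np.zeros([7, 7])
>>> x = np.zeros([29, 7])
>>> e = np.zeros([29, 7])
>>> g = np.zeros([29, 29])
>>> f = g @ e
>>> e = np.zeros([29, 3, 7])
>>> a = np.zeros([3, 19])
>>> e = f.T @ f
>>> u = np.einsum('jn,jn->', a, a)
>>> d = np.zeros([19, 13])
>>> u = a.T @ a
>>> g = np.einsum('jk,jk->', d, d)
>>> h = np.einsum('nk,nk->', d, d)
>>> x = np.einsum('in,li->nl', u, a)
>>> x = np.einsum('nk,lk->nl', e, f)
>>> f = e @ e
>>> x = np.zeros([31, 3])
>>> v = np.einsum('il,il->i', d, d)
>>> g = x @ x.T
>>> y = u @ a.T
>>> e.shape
(7, 7)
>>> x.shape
(31, 3)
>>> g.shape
(31, 31)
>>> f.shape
(7, 7)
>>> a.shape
(3, 19)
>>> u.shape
(19, 19)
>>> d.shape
(19, 13)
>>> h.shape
()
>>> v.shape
(19,)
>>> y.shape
(19, 3)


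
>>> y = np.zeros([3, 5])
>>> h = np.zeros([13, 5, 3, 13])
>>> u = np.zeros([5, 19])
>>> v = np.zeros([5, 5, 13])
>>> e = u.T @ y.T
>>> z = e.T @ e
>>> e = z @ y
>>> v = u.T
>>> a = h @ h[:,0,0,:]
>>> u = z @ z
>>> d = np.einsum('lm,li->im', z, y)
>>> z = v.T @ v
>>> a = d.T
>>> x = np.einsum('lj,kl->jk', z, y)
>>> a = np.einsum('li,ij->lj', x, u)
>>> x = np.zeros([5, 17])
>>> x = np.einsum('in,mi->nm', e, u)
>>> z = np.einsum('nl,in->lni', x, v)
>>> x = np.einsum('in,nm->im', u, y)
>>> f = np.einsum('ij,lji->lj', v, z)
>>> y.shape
(3, 5)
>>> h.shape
(13, 5, 3, 13)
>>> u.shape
(3, 3)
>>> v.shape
(19, 5)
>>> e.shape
(3, 5)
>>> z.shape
(3, 5, 19)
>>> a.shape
(5, 3)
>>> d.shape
(5, 3)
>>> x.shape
(3, 5)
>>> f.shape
(3, 5)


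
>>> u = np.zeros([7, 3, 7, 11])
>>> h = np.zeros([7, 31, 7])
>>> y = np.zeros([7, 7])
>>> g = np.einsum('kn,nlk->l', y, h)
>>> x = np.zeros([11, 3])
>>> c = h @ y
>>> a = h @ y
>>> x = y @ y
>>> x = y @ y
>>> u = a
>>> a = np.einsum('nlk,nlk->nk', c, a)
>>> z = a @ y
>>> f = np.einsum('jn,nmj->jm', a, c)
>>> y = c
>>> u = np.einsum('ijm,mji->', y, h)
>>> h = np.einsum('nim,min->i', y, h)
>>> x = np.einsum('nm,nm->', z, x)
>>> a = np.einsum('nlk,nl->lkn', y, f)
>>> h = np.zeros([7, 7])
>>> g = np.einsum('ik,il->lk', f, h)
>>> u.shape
()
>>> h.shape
(7, 7)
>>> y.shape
(7, 31, 7)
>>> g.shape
(7, 31)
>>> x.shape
()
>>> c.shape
(7, 31, 7)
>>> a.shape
(31, 7, 7)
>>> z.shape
(7, 7)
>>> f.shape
(7, 31)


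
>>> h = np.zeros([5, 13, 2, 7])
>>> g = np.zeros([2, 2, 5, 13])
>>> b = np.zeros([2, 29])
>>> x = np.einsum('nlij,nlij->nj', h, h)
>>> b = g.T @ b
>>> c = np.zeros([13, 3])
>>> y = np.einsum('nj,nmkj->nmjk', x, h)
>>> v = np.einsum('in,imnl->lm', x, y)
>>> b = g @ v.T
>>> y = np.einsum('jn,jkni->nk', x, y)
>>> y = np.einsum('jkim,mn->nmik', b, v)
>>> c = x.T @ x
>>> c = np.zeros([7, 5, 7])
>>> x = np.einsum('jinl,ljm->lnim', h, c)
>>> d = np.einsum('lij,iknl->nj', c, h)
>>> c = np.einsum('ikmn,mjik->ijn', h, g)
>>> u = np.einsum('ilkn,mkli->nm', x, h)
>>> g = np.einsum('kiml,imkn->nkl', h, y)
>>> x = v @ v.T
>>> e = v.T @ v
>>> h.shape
(5, 13, 2, 7)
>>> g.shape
(2, 5, 7)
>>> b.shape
(2, 2, 5, 2)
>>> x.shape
(2, 2)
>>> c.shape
(5, 2, 7)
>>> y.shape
(13, 2, 5, 2)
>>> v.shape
(2, 13)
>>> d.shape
(2, 7)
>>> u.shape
(7, 5)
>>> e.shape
(13, 13)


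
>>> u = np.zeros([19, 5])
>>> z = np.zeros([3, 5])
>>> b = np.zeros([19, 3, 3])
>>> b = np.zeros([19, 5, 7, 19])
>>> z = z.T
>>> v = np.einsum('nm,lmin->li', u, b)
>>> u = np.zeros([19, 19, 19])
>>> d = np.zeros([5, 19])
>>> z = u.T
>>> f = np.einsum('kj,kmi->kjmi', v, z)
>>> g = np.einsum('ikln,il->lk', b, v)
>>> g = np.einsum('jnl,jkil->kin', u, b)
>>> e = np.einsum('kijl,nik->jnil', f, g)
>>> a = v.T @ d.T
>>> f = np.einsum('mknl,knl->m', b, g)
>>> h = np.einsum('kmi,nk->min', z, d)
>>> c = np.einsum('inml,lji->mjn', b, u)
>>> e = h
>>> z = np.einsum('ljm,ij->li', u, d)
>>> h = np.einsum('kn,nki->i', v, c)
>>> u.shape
(19, 19, 19)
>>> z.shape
(19, 5)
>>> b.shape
(19, 5, 7, 19)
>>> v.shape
(19, 7)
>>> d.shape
(5, 19)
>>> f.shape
(19,)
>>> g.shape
(5, 7, 19)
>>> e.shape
(19, 19, 5)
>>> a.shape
(7, 5)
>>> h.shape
(5,)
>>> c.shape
(7, 19, 5)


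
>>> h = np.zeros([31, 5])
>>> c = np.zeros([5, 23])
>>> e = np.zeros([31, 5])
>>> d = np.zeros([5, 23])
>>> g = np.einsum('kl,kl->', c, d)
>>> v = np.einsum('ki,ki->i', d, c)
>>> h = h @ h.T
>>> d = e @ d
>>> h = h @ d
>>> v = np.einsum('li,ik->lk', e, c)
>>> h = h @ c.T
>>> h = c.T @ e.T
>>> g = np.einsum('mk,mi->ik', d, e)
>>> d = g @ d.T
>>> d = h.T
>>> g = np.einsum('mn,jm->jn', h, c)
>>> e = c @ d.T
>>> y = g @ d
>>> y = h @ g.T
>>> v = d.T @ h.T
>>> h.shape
(23, 31)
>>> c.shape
(5, 23)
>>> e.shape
(5, 31)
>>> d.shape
(31, 23)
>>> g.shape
(5, 31)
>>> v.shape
(23, 23)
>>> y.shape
(23, 5)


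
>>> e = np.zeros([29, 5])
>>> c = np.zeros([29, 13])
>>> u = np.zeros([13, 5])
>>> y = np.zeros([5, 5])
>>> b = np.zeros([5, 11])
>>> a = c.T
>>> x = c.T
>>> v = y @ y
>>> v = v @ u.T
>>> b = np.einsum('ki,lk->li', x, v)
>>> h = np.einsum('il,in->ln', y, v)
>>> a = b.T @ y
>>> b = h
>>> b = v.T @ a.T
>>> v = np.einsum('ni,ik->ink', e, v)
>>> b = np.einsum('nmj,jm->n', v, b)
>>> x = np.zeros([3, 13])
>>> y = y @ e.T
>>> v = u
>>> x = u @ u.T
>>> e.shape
(29, 5)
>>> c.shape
(29, 13)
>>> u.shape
(13, 5)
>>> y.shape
(5, 29)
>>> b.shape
(5,)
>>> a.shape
(29, 5)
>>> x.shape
(13, 13)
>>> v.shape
(13, 5)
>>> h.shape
(5, 13)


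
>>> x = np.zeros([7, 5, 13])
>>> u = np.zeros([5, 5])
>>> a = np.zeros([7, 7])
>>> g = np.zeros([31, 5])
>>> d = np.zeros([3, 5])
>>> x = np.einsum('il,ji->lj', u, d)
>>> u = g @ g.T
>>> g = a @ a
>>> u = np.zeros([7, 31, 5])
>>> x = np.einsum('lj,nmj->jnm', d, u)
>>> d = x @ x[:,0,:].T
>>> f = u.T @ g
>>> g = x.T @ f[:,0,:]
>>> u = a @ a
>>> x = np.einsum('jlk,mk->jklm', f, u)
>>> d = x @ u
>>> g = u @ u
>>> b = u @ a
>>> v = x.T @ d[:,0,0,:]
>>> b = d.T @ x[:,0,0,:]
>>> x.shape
(5, 7, 31, 7)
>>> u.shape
(7, 7)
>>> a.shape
(7, 7)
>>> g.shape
(7, 7)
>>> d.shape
(5, 7, 31, 7)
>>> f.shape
(5, 31, 7)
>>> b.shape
(7, 31, 7, 7)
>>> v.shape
(7, 31, 7, 7)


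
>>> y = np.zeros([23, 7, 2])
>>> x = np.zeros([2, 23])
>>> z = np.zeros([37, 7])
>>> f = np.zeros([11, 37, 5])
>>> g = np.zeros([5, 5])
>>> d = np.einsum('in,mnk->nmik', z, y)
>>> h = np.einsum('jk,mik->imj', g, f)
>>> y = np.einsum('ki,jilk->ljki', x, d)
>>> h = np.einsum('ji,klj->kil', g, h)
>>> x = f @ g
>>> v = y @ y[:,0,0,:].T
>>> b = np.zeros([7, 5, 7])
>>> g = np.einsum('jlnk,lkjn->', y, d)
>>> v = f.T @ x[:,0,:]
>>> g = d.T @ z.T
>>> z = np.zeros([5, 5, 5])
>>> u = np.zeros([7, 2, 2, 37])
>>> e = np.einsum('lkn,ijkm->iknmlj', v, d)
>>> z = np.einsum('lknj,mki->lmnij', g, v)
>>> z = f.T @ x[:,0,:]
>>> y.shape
(37, 7, 2, 23)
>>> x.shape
(11, 37, 5)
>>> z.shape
(5, 37, 5)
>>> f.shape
(11, 37, 5)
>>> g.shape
(2, 37, 23, 37)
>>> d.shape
(7, 23, 37, 2)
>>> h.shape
(37, 5, 11)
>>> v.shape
(5, 37, 5)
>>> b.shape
(7, 5, 7)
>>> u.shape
(7, 2, 2, 37)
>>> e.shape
(7, 37, 5, 2, 5, 23)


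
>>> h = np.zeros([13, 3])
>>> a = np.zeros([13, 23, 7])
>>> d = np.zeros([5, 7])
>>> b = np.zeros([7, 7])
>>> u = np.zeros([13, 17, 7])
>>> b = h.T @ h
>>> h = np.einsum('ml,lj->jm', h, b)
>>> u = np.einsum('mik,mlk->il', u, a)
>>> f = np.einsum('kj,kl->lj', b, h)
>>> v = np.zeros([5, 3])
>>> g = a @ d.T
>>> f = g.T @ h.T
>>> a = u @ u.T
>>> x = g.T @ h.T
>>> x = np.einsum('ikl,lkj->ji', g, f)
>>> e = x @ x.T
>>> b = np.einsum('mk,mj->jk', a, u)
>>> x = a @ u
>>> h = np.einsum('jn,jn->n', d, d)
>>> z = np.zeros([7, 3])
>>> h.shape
(7,)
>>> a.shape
(17, 17)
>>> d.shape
(5, 7)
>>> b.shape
(23, 17)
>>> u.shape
(17, 23)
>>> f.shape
(5, 23, 3)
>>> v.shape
(5, 3)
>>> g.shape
(13, 23, 5)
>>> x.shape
(17, 23)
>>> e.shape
(3, 3)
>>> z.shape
(7, 3)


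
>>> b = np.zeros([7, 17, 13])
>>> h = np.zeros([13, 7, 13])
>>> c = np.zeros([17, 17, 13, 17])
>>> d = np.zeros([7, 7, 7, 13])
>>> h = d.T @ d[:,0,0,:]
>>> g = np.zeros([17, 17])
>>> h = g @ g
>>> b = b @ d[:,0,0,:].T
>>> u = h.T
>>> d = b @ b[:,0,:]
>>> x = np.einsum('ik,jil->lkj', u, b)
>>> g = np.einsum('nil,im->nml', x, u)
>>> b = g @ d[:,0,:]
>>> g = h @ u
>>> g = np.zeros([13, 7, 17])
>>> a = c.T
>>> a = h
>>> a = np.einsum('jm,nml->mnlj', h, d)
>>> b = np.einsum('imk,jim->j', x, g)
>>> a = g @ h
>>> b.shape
(13,)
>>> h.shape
(17, 17)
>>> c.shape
(17, 17, 13, 17)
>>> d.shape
(7, 17, 7)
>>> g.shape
(13, 7, 17)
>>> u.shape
(17, 17)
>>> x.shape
(7, 17, 7)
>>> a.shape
(13, 7, 17)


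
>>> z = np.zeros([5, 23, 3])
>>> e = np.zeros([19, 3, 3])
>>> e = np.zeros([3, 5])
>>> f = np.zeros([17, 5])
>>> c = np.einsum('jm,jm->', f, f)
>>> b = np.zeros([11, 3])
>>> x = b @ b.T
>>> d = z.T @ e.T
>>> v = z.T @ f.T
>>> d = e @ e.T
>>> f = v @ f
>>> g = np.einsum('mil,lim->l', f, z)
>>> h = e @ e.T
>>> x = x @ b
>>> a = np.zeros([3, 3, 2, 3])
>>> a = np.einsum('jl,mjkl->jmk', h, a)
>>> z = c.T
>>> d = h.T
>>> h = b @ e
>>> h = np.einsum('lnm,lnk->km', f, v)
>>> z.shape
()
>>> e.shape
(3, 5)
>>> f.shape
(3, 23, 5)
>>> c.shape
()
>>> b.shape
(11, 3)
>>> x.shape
(11, 3)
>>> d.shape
(3, 3)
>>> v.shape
(3, 23, 17)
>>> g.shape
(5,)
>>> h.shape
(17, 5)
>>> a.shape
(3, 3, 2)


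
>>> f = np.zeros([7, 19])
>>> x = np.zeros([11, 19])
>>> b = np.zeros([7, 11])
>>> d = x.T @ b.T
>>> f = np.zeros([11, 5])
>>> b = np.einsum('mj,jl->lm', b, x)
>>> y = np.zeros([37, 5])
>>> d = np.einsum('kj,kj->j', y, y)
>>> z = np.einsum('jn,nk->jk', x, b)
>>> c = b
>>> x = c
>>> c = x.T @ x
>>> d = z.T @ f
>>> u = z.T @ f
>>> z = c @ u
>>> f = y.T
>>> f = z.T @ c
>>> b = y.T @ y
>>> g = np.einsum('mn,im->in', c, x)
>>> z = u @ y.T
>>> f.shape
(5, 7)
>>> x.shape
(19, 7)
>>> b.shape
(5, 5)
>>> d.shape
(7, 5)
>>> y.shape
(37, 5)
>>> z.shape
(7, 37)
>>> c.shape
(7, 7)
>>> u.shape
(7, 5)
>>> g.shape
(19, 7)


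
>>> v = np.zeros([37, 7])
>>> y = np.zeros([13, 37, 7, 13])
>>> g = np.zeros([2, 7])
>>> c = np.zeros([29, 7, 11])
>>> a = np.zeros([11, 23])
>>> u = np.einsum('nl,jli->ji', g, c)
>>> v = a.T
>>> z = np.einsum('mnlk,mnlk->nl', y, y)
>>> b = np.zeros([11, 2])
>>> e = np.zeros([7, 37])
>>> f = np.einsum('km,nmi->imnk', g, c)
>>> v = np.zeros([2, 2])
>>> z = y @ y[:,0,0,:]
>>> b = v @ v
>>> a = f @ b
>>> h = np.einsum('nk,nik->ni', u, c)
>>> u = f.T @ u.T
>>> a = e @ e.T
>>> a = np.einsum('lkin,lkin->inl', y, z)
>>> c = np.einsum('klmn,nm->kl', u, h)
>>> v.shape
(2, 2)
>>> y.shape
(13, 37, 7, 13)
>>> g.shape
(2, 7)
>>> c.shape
(2, 29)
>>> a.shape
(7, 13, 13)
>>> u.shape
(2, 29, 7, 29)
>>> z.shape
(13, 37, 7, 13)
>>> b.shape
(2, 2)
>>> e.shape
(7, 37)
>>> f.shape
(11, 7, 29, 2)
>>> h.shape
(29, 7)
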